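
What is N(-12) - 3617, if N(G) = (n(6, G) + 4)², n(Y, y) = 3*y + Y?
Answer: -2941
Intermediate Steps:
n(Y, y) = Y + 3*y
N(G) = (10 + 3*G)² (N(G) = ((6 + 3*G) + 4)² = (10 + 3*G)²)
N(-12) - 3617 = (10 + 3*(-12))² - 3617 = (10 - 36)² - 3617 = (-26)² - 3617 = 676 - 3617 = -2941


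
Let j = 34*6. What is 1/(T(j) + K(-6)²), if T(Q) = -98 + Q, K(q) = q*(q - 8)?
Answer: 1/7162 ≈ 0.00013963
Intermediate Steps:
K(q) = q*(-8 + q)
j = 204
1/(T(j) + K(-6)²) = 1/((-98 + 204) + (-6*(-8 - 6))²) = 1/(106 + (-6*(-14))²) = 1/(106 + 84²) = 1/(106 + 7056) = 1/7162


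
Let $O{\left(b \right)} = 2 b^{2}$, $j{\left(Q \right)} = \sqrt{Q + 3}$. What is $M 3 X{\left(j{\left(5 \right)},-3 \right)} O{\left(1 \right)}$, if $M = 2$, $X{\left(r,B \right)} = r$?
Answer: $24 \sqrt{2} \approx 33.941$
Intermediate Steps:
$j{\left(Q \right)} = \sqrt{3 + Q}$
$M 3 X{\left(j{\left(5 \right)},-3 \right)} O{\left(1 \right)} = 2 \cdot 3 \sqrt{3 + 5} \cdot 2 \cdot 1^{2} = 2 \cdot 3 \sqrt{8} \cdot 2 \cdot 1 = 2 \cdot 3 \cdot 2 \sqrt{2} \cdot 2 = 2 \cdot 6 \sqrt{2} \cdot 2 = 12 \sqrt{2} \cdot 2 = 24 \sqrt{2}$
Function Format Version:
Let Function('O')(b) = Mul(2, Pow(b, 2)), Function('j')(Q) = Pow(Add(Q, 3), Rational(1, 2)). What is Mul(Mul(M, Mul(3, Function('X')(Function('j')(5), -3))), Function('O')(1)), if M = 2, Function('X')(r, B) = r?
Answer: Mul(24, Pow(2, Rational(1, 2))) ≈ 33.941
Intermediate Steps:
Function('j')(Q) = Pow(Add(3, Q), Rational(1, 2))
Mul(Mul(M, Mul(3, Function('X')(Function('j')(5), -3))), Function('O')(1)) = Mul(Mul(2, Mul(3, Pow(Add(3, 5), Rational(1, 2)))), Mul(2, Pow(1, 2))) = Mul(Mul(2, Mul(3, Pow(8, Rational(1, 2)))), Mul(2, 1)) = Mul(Mul(2, Mul(3, Mul(2, Pow(2, Rational(1, 2))))), 2) = Mul(Mul(2, Mul(6, Pow(2, Rational(1, 2)))), 2) = Mul(Mul(12, Pow(2, Rational(1, 2))), 2) = Mul(24, Pow(2, Rational(1, 2)))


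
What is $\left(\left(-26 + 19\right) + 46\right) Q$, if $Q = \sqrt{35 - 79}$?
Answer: $78 i \sqrt{11} \approx 258.7 i$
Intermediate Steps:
$Q = 2 i \sqrt{11}$ ($Q = \sqrt{-44} = 2 i \sqrt{11} \approx 6.6332 i$)
$\left(\left(-26 + 19\right) + 46\right) Q = \left(\left(-26 + 19\right) + 46\right) 2 i \sqrt{11} = \left(-7 + 46\right) 2 i \sqrt{11} = 39 \cdot 2 i \sqrt{11} = 78 i \sqrt{11}$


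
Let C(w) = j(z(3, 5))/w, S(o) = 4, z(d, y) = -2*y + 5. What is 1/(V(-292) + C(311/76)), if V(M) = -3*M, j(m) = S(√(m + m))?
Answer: 311/272740 ≈ 0.0011403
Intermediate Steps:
z(d, y) = 5 - 2*y
j(m) = 4
C(w) = 4/w
1/(V(-292) + C(311/76)) = 1/(-3*(-292) + 4/((311/76))) = 1/(876 + 4/((311*(1/76)))) = 1/(876 + 4/(311/76)) = 1/(876 + 4*(76/311)) = 1/(876 + 304/311) = 1/(272740/311) = 311/272740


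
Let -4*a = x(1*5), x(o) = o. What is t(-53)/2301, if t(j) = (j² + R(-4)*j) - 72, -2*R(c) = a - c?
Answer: 127/104 ≈ 1.2212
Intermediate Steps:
a = -5/4 ≈ -1.2500
R(c) = 5/8 + c/2 (R(c) = -(-5/4 - c)/2 = 5/8 + c/2)
t(j) = -72 + j² - 11*j/8 (t(j) = (j² + (5/8 + (½)*(-4))*j) - 72 = (j² + (5/8 - 2)*j) - 72 = (j² - 11*j/8) - 72 = -72 + j² - 11*j/8)
t(-53)/2301 = (-72 + (-53)² - 11/8*(-53))/2301 = (-72 + 2809 + 583/8)*(1/2301) = (22479/8)*(1/2301) = 127/104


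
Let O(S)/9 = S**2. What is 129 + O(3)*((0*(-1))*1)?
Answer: 129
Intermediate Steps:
O(S) = 9*S**2
129 + O(3)*((0*(-1))*1) = 129 + (9*3**2)*((0*(-1))*1) = 129 + (9*9)*(0*1) = 129 + 81*0 = 129 + 0 = 129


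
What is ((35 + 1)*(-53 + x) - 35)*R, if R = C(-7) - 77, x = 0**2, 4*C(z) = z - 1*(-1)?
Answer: 305051/2 ≈ 1.5253e+5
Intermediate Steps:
C(z) = 1/4 + z/4 (C(z) = (z - 1*(-1))/4 = (z + 1)/4 = (1 + z)/4 = 1/4 + z/4)
x = 0
R = -157/2 (R = (1/4 + (1/4)*(-7)) - 77 = (1/4 - 7/4) - 77 = -3/2 - 77 = -157/2 ≈ -78.500)
((35 + 1)*(-53 + x) - 35)*R = ((35 + 1)*(-53 + 0) - 35)*(-157/2) = (36*(-53) - 35)*(-157/2) = (-1908 - 35)*(-157/2) = -1943*(-157/2) = 305051/2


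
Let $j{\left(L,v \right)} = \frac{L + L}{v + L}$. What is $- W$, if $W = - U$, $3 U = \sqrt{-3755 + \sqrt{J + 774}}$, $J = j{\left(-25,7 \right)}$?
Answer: $\frac{\sqrt{-33795 + 3 \sqrt{6991}}}{9} \approx 20.35 i$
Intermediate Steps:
$j{\left(L,v \right)} = \frac{2 L}{L + v}$
$J = \frac{25}{9}$ ($J = 2 \left(-25\right) \frac{1}{-25 + 7} = 2 \left(-25\right) \frac{1}{-18} = 2 \left(-25\right) \left(- \frac{1}{18}\right) = \frac{25}{9} \approx 2.7778$)
$U = \frac{\sqrt{-3755 + \frac{\sqrt{6991}}{3}}}{3}$ ($U = \frac{\sqrt{-3755 + \sqrt{\frac{25}{9} + 774}}}{3} = \frac{\sqrt{-3755 + \sqrt{\frac{6991}{9}}}}{3} = \frac{\sqrt{-3755 + \frac{\sqrt{6991}}{3}}}{3} \approx 20.35 i$)
$W = - \frac{\sqrt{-33795 + 3 \sqrt{6991}}}{9} \approx - 20.35 i$
$- W = - \frac{\left(-1\right) i \sqrt{33795 - 3 \sqrt{6991}}}{9} = \frac{i \sqrt{33795 - 3 \sqrt{6991}}}{9}$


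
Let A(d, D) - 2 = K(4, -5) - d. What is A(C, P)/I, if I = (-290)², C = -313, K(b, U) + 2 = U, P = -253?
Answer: 77/21025 ≈ 0.0036623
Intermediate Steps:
K(b, U) = -2 + U
A(d, D) = -5 - d (A(d, D) = 2 + ((-2 - 5) - d) = 2 + (-7 - d) = -5 - d)
I = 84100
A(C, P)/I = (-5 - 1*(-313))/84100 = (-5 + 313)*(1/84100) = 308*(1/84100) = 77/21025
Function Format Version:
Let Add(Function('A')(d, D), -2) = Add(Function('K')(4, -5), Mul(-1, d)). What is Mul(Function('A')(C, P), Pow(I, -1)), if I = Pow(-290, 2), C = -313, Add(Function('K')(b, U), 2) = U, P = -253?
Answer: Rational(77, 21025) ≈ 0.0036623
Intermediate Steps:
Function('K')(b, U) = Add(-2, U)
Function('A')(d, D) = Add(-5, Mul(-1, d)) (Function('A')(d, D) = Add(2, Add(Add(-2, -5), Mul(-1, d))) = Add(2, Add(-7, Mul(-1, d))) = Add(-5, Mul(-1, d)))
I = 84100
Mul(Function('A')(C, P), Pow(I, -1)) = Mul(Add(-5, Mul(-1, -313)), Pow(84100, -1)) = Mul(Add(-5, 313), Rational(1, 84100)) = Mul(308, Rational(1, 84100)) = Rational(77, 21025)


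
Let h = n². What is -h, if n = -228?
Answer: -51984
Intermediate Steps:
h = 51984 (h = (-228)² = 51984)
-h = -1*51984 = -51984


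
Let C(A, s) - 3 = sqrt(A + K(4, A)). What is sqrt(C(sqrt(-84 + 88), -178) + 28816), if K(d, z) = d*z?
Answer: sqrt(28819 + sqrt(10)) ≈ 169.77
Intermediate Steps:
C(A, s) = 3 + sqrt(5)*sqrt(A) (C(A, s) = 3 + sqrt(A + 4*A) = 3 + sqrt(5*A) = 3 + sqrt(5)*sqrt(A))
sqrt(C(sqrt(-84 + 88), -178) + 28816) = sqrt((3 + sqrt(5)*sqrt(sqrt(-84 + 88))) + 28816) = sqrt((3 + sqrt(5)*sqrt(sqrt(4))) + 28816) = sqrt((3 + sqrt(5)*sqrt(2)) + 28816) = sqrt((3 + sqrt(10)) + 28816) = sqrt(28819 + sqrt(10))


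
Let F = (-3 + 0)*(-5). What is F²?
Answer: 225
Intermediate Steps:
F = 15 (F = -3*(-5) = 15)
F² = 15² = 225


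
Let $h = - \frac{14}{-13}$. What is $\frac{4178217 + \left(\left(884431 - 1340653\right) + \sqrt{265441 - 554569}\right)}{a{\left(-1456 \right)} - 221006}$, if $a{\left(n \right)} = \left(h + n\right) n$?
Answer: $\frac{413555}{210818} + \frac{i \sqrt{72282}}{948681} \approx 1.9617 + 0.0002834 i$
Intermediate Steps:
$h = \frac{14}{13}$ ($h = \left(-14\right) \left(- \frac{1}{13}\right) = \frac{14}{13} \approx 1.0769$)
$a{\left(n \right)} = n \left(\frac{14}{13} + n\right)$ ($a{\left(n \right)} = \left(\frac{14}{13} + n\right) n = n \left(\frac{14}{13} + n\right)$)
$\frac{4178217 + \left(\left(884431 - 1340653\right) + \sqrt{265441 - 554569}\right)}{a{\left(-1456 \right)} - 221006} = \frac{4178217 + \left(\left(884431 - 1340653\right) + \sqrt{265441 - 554569}\right)}{\frac{1}{13} \left(-1456\right) \left(14 + 13 \left(-1456\right)\right) - 221006} = \frac{4178217 - \left(456222 - \sqrt{-289128}\right)}{\frac{1}{13} \left(-1456\right) \left(14 - 18928\right) - 221006} = \frac{4178217 - \left(456222 - 2 i \sqrt{72282}\right)}{\frac{1}{13} \left(-1456\right) \left(-18914\right) - 221006} = \frac{3721995 + 2 i \sqrt{72282}}{2118368 - 221006} = \frac{3721995 + 2 i \sqrt{72282}}{1897362} = \left(3721995 + 2 i \sqrt{72282}\right) \frac{1}{1897362} = \frac{413555}{210818} + \frac{i \sqrt{72282}}{948681}$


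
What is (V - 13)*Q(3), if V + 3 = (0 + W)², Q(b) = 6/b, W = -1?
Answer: -30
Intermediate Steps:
V = -2 (V = -3 + (0 - 1)² = -3 + (-1)² = -3 + 1 = -2)
(V - 13)*Q(3) = (-2 - 13)*(6/3) = -90/3 = -15*2 = -30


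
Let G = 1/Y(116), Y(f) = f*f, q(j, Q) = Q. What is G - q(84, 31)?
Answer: -417135/13456 ≈ -31.000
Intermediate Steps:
Y(f) = f²
G = 1/13456 (G = 1/(116²) = 1/13456 ≈ 7.4316e-5)
G - q(84, 31) = 1/13456 - 1*31 = 1/13456 - 31 = -417135/13456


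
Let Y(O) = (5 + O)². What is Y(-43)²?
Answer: 2085136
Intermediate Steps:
Y(-43)² = ((5 - 43)²)² = ((-38)²)² = 1444² = 2085136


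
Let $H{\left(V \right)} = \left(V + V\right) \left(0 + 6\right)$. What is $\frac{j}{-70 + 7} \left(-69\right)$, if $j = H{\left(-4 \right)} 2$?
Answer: $- \frac{736}{7} \approx -105.14$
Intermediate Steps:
$H{\left(V \right)} = 12 V$ ($H{\left(V \right)} = 2 V 6 = 12 V$)
$j = -96$ ($j = 12 \left(-4\right) 2 = \left(-48\right) 2 = -96$)
$\frac{j}{-70 + 7} \left(-69\right) = \frac{1}{-70 + 7} \left(-96\right) \left(-69\right) = \frac{1}{-63} \left(-96\right) \left(-69\right) = \left(- \frac{1}{63}\right) \left(-96\right) \left(-69\right) = \frac{32}{21} \left(-69\right) = - \frac{736}{7}$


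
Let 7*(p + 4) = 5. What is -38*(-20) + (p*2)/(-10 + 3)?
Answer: 37286/49 ≈ 760.94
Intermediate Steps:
p = -23/7 (p = -4 + (⅐)*5 = -4 + 5/7 = -23/7 ≈ -3.2857)
-38*(-20) + (p*2)/(-10 + 3) = -38*(-20) + (-23/7*2)/(-10 + 3) = 760 - 46/7/(-7) = 760 - 46/7*(-⅐) = 760 + 46/49 = 37286/49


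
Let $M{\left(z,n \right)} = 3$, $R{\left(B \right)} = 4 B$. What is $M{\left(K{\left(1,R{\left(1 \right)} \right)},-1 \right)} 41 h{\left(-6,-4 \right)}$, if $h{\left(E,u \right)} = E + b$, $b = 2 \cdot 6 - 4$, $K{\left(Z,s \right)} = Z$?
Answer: $246$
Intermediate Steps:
$b = 8$ ($b = 12 - 4 = 8$)
$h{\left(E,u \right)} = 8 + E$ ($h{\left(E,u \right)} = E + 8 = 8 + E$)
$M{\left(K{\left(1,R{\left(1 \right)} \right)},-1 \right)} 41 h{\left(-6,-4 \right)} = 3 \cdot 41 \left(8 - 6\right) = 123 \cdot 2 = 246$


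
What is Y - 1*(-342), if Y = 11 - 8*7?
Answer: 297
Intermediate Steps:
Y = -45 (Y = 11 - 56 = -45)
Y - 1*(-342) = -45 - 1*(-342) = -45 + 342 = 297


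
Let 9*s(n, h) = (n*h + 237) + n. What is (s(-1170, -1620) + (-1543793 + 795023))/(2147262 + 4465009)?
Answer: -1614821/19836813 ≈ -0.081405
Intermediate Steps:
s(n, h) = 79/3 + n/9 + h*n/9 (s(n, h) = ((n*h + 237) + n)/9 = ((h*n + 237) + n)/9 = ((237 + h*n) + n)/9 = (237 + n + h*n)/9 = 79/3 + n/9 + h*n/9)
(s(-1170, -1620) + (-1543793 + 795023))/(2147262 + 4465009) = ((79/3 + (1/9)*(-1170) + (1/9)*(-1620)*(-1170)) + (-1543793 + 795023))/(2147262 + 4465009) = ((79/3 - 130 + 210600) - 748770)/6612271 = (631489/3 - 748770)*(1/6612271) = -1614821/3*1/6612271 = -1614821/19836813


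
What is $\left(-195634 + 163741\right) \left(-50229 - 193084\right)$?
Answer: $7759981509$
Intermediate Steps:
$\left(-195634 + 163741\right) \left(-50229 - 193084\right) = \left(-31893\right) \left(-243313\right) = 7759981509$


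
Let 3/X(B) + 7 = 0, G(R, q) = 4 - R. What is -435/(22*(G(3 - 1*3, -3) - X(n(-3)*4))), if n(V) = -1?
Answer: -3045/682 ≈ -4.4648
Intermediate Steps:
X(B) = -3/7 (X(B) = 3/(-7 + 0) = 3/(-7) = 3*(-⅐) = -3/7)
-435/(22*(G(3 - 1*3, -3) - X(n(-3)*4))) = -435/(22*((4 - (3 - 1*3)) - 1*(-3/7))) = -435/(22*((4 - (3 - 3)) + 3/7)) = -435/(22*((4 - 1*0) + 3/7)) = -435/(22*((4 + 0) + 3/7)) = -435/(22*(4 + 3/7)) = -435/(22*(31/7)) = -435/682/7 = -435*7/682 = -1*3045/682 = -3045/682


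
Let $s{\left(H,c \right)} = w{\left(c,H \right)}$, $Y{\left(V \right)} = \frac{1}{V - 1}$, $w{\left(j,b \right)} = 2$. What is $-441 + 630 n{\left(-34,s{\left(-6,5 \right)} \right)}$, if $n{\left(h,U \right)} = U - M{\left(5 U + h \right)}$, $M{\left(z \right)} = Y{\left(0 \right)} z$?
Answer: $-14301$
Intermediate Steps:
$Y{\left(V \right)} = \frac{1}{-1 + V}$
$M{\left(z \right)} = - z$ ($M{\left(z \right)} = \frac{z}{-1 + 0} = \frac{z}{-1} = - z$)
$s{\left(H,c \right)} = 2$
$n{\left(h,U \right)} = h + 6 U$ ($n{\left(h,U \right)} = U - - (5 U + h) = U - - (h + 5 U) = U - \left(- h - 5 U\right) = U + \left(h + 5 U\right) = h + 6 U$)
$-441 + 630 n{\left(-34,s{\left(-6,5 \right)} \right)} = -441 + 630 \left(-34 + 6 \cdot 2\right) = -441 + 630 \left(-34 + 12\right) = -441 + 630 \left(-22\right) = -441 - 13860 = -14301$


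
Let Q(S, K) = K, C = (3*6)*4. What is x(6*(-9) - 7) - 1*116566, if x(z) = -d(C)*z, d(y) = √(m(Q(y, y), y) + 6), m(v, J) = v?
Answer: -116566 + 61*√78 ≈ -1.1603e+5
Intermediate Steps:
C = 72 (C = 18*4 = 72)
d(y) = √(6 + y) (d(y) = √(y + 6) = √(6 + y))
x(z) = -z*√78 (x(z) = -√(6 + 72)*z = -√78*z = -z*√78)
x(6*(-9) - 7) - 1*116566 = -(6*(-9) - 7)*√78 - 1*116566 = -(-54 - 7)*√78 - 116566 = -1*(-61)*√78 - 116566 = 61*√78 - 116566 = -116566 + 61*√78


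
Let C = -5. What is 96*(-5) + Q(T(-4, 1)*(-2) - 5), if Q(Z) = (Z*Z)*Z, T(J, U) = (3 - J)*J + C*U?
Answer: 226501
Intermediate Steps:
T(J, U) = -5*U + J*(3 - J) (T(J, U) = (3 - J)*J - 5*U = J*(3 - J) - 5*U = -5*U + J*(3 - J))
Q(Z) = Z³ (Q(Z) = Z²*Z = Z³)
96*(-5) + Q(T(-4, 1)*(-2) - 5) = 96*(-5) + ((-1*(-4)² - 5*1 + 3*(-4))*(-2) - 5)³ = -480 + ((-1*16 - 5 - 12)*(-2) - 5)³ = -480 + ((-16 - 5 - 12)*(-2) - 5)³ = -480 + (-33*(-2) - 5)³ = -480 + (66 - 5)³ = -480 + 61³ = -480 + 226981 = 226501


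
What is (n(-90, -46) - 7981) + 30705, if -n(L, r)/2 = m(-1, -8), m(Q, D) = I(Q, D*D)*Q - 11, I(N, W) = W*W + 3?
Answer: 30944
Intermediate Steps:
I(N, W) = 3 + W² (I(N, W) = W² + 3 = 3 + W²)
m(Q, D) = -11 + Q*(3 + D⁴) (m(Q, D) = (3 + (D*D)²)*Q - 11 = (3 + (D²)²)*Q - 11 = (3 + D⁴)*Q - 11 = Q*(3 + D⁴) - 11 = -11 + Q*(3 + D⁴))
n(L, r) = 8220 (n(L, r) = -2*(-11 - (3 + (-8)⁴)) = -2*(-11 - (3 + 4096)) = -2*(-11 - 1*4099) = -2*(-11 - 4099) = -2*(-4110) = 8220)
(n(-90, -46) - 7981) + 30705 = (8220 - 7981) + 30705 = 239 + 30705 = 30944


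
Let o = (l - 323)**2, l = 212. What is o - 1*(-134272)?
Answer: 146593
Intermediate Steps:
o = 12321 (o = (212 - 323)**2 = (-111)**2 = 12321)
o - 1*(-134272) = 12321 - 1*(-134272) = 12321 + 134272 = 146593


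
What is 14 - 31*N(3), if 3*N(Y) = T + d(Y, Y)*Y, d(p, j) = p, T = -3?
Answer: -48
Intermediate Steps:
N(Y) = -1 + Y²/3 (N(Y) = (-3 + Y*Y)/3 = (-3 + Y²)/3 = -1 + Y²/3)
14 - 31*N(3) = 14 - 31*(-1 + (⅓)*3²) = 14 - 31*(-1 + (⅓)*9) = 14 - 31*(-1 + 3) = 14 - 31*2 = 14 - 62 = -48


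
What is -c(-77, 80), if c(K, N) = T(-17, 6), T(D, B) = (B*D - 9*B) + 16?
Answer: 140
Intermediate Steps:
T(D, B) = 16 - 9*B + B*D (T(D, B) = (-9*B + B*D) + 16 = 16 - 9*B + B*D)
c(K, N) = -140 (c(K, N) = 16 - 9*6 + 6*(-17) = 16 - 54 - 102 = -140)
-c(-77, 80) = -1*(-140) = 140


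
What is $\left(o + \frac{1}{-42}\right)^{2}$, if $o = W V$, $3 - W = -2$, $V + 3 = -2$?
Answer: $\frac{1104601}{1764} \approx 626.19$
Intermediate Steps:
$V = -5$ ($V = -3 - 2 = -5$)
$W = 5$ ($W = 3 - -2 = 3 + 2 = 5$)
$o = -25$ ($o = 5 \left(-5\right) = -25$)
$\left(o + \frac{1}{-42}\right)^{2} = \left(-25 + \frac{1}{-42}\right)^{2} = \left(-25 - \frac{1}{42}\right)^{2} = \left(- \frac{1051}{42}\right)^{2} = \frac{1104601}{1764}$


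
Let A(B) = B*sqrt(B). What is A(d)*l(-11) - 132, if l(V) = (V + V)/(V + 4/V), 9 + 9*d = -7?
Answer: -132 - 15488*I/3375 ≈ -132.0 - 4.589*I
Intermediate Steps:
d = -16/9 (d = -1 + (1/9)*(-7) = -1 - 7/9 = -16/9 ≈ -1.7778)
l(V) = 2*V/(V + 4/V) (l(V) = (2*V)/(V + 4/V) = 2*V/(V + 4/V))
A(B) = B**(3/2)
A(d)*l(-11) - 132 = (-16/9)**(3/2)*(2*(-11)**2/(4 + (-11)**2)) - 132 = (-64*I/27)*(2*121/(4 + 121)) - 132 = (-64*I/27)*(2*121/125) - 132 = (-64*I/27)*(2*121*(1/125)) - 132 = -64*I/27*(242/125) - 132 = -15488*I/3375 - 132 = -132 - 15488*I/3375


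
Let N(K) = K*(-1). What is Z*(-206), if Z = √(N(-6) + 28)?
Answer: -206*√34 ≈ -1201.2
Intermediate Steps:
N(K) = -K
Z = √34 (Z = √(-1*(-6) + 28) = √(6 + 28) = √34 ≈ 5.8309)
Z*(-206) = √34*(-206) = -206*√34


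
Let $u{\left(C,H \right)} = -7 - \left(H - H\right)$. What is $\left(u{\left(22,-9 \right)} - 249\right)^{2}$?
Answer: $65536$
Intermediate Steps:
$u{\left(C,H \right)} = -7$ ($u{\left(C,H \right)} = -7 - 0 = -7 + 0 = -7$)
$\left(u{\left(22,-9 \right)} - 249\right)^{2} = \left(-7 - 249\right)^{2} = \left(-256\right)^{2} = 65536$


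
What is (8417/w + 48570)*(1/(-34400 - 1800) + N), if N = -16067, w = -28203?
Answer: -113816720369350499/145849800 ≈ -7.8037e+8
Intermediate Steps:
(8417/w + 48570)*(1/(-34400 - 1800) + N) = (8417/(-28203) + 48570)*(1/(-34400 - 1800) - 16067) = (8417*(-1/28203) + 48570)*(1/(-36200) - 16067) = (-8417/28203 + 48570)*(-1/36200 - 16067) = (1369811293/28203)*(-581625401/36200) = -113816720369350499/145849800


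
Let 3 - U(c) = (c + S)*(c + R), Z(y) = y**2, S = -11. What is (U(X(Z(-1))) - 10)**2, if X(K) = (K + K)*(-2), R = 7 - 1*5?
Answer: 1369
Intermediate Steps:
R = 2 (R = 7 - 5 = 2)
X(K) = -4*K (X(K) = (2*K)*(-2) = -4*K)
U(c) = 3 - (-11 + c)*(2 + c) (U(c) = 3 - (c - 11)*(c + 2) = 3 - (-11 + c)*(2 + c))
(U(X(Z(-1))) - 10)**2 = ((25 - (-4*(-1)**2)**2 + 9*(-4*(-1)**2)) - 10)**2 = ((25 - (-4*1)**2 + 9*(-4*1)) - 10)**2 = ((25 - 1*(-4)**2 + 9*(-4)) - 10)**2 = ((25 - 1*16 - 36) - 10)**2 = ((25 - 16 - 36) - 10)**2 = (-27 - 10)**2 = (-37)**2 = 1369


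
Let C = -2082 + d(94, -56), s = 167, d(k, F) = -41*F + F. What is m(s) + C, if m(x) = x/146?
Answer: 23235/146 ≈ 159.14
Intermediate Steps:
d(k, F) = -40*F
m(x) = x/146 (m(x) = x*(1/146) = x/146)
C = 158 (C = -2082 - 40*(-56) = -2082 + 2240 = 158)
m(s) + C = (1/146)*167 + 158 = 167/146 + 158 = 23235/146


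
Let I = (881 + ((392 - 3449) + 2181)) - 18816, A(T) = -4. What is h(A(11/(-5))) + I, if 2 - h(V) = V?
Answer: -18805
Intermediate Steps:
h(V) = 2 - V
I = -18811 (I = (881 + (-3057 + 2181)) - 18816 = (881 - 876) - 18816 = 5 - 18816 = -18811)
h(A(11/(-5))) + I = (2 - 1*(-4)) - 18811 = (2 + 4) - 18811 = 6 - 18811 = -18805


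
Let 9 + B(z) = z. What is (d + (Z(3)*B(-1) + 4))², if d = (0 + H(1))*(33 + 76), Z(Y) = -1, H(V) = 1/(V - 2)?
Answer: 9025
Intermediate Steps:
B(z) = -9 + z
H(V) = 1/(-2 + V)
d = -109 (d = (0 + 1/(-2 + 1))*(33 + 76) = (0 + 1/(-1))*109 = (0 - 1)*109 = -1*109 = -109)
(d + (Z(3)*B(-1) + 4))² = (-109 + (-(-9 - 1) + 4))² = (-109 + (-1*(-10) + 4))² = (-109 + (10 + 4))² = (-109 + 14)² = (-95)² = 9025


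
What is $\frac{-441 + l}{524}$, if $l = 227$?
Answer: $- \frac{107}{262} \approx -0.4084$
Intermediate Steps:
$\frac{-441 + l}{524} = \frac{-441 + 227}{524} = \left(-214\right) \frac{1}{524} = - \frac{107}{262}$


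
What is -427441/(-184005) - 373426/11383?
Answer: -63846690227/2094528915 ≈ -30.483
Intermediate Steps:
-427441/(-184005) - 373426/11383 = -427441*(-1/184005) - 373426*1/11383 = 427441/184005 - 373426/11383 = -63846690227/2094528915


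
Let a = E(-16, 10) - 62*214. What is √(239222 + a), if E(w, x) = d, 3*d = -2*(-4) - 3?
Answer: √2033601/3 ≈ 475.35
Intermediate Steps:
d = 5/3 (d = (-2*(-4) - 3)/3 = (8 - 3)/3 = (⅓)*5 = 5/3 ≈ 1.6667)
E(w, x) = 5/3
a = -39799/3 (a = 5/3 - 62*214 = 5/3 - 13268 = -39799/3 ≈ -13266.)
√(239222 + a) = √(239222 - 39799/3) = √(677867/3) = √2033601/3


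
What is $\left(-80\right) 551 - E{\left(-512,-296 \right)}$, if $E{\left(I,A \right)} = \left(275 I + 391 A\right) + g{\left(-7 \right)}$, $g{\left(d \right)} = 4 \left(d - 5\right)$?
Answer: $212504$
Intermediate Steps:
$g{\left(d \right)} = -20 + 4 d$ ($g{\left(d \right)} = 4 \left(-5 + d\right) = -20 + 4 d$)
$E{\left(I,A \right)} = -48 + 275 I + 391 A$ ($E{\left(I,A \right)} = \left(275 I + 391 A\right) + \left(-20 + 4 \left(-7\right)\right) = \left(275 I + 391 A\right) - 48 = -48 + 275 I + 391 A$)
$\left(-80\right) 551 - E{\left(-512,-296 \right)} = \left(-80\right) 551 - \left(-48 + 275 \left(-512\right) + 391 \left(-296\right)\right) = -44080 - \left(-48 - 140800 - 115736\right) = -44080 - -256584 = -44080 + 256584 = 212504$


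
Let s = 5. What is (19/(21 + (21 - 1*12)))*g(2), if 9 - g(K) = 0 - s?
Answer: 133/15 ≈ 8.8667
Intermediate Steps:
g(K) = 14 (g(K) = 9 - (0 - 1*5) = 9 - (0 - 5) = 9 - 1*(-5) = 9 + 5 = 14)
(19/(21 + (21 - 1*12)))*g(2) = (19/(21 + (21 - 1*12)))*14 = (19/(21 + (21 - 12)))*14 = (19/(21 + 9))*14 = (19/30)*14 = 133/15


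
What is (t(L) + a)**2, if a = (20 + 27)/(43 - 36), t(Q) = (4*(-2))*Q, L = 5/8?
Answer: 144/49 ≈ 2.9388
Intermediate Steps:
L = 5/8 (L = 5*(1/8) = 5/8 ≈ 0.62500)
t(Q) = -8*Q
a = 47/7 ≈ 6.7143
(t(L) + a)**2 = (-8*5/8 + 47/7)**2 = (-5 + 47/7)**2 = (12/7)**2 = 144/49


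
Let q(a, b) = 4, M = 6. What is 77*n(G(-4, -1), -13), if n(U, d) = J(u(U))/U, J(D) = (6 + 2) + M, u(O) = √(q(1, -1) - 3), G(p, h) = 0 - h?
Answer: 1078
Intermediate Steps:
G(p, h) = -h
u(O) = 1 (u(O) = √(4 - 3) = √1 = 1)
J(D) = 14 (J(D) = (6 + 2) + 6 = 8 + 6 = 14)
n(U, d) = 14/U
77*n(G(-4, -1), -13) = 77*(14/((-1*(-1)))) = 77*(14/1) = 77*(14*1) = 77*14 = 1078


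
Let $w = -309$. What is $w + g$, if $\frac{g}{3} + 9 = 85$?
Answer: $-81$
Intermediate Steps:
$g = 228$ ($g = -27 + 3 \cdot 85 = -27 + 255 = 228$)
$w + g = -309 + 228 = -81$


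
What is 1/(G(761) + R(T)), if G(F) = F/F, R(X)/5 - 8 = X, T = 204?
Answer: 1/1061 ≈ 0.00094251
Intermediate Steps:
R(X) = 40 + 5*X
G(F) = 1
1/(G(761) + R(T)) = 1/(1 + (40 + 5*204)) = 1/(1 + (40 + 1020)) = 1/(1 + 1060) = 1/1061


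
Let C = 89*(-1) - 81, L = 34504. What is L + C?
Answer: 34334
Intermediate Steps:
C = -170 (C = -89 - 81 = -170)
L + C = 34504 - 170 = 34334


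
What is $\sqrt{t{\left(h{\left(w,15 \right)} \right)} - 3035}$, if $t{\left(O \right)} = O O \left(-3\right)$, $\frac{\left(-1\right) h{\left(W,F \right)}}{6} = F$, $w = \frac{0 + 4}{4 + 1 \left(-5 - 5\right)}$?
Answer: $i \sqrt{27335} \approx 165.33 i$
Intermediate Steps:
$w = - \frac{2}{3}$ ($w = \frac{4}{4 + 1 \left(-10\right)} = \frac{4}{4 - 10} = \frac{4}{-6} = 4 \left(- \frac{1}{6}\right) = - \frac{2}{3} \approx -0.66667$)
$h{\left(W,F \right)} = - 6 F$
$t{\left(O \right)} = - 3 O^{2}$ ($t{\left(O \right)} = O \left(- 3 O\right) = - 3 O^{2}$)
$\sqrt{t{\left(h{\left(w,15 \right)} \right)} - 3035} = \sqrt{- 3 \left(\left(-6\right) 15\right)^{2} - 3035} = \sqrt{- 3 \left(-90\right)^{2} - 3035} = \sqrt{\left(-3\right) 8100 - 3035} = \sqrt{-24300 - 3035} = \sqrt{-27335} = i \sqrt{27335}$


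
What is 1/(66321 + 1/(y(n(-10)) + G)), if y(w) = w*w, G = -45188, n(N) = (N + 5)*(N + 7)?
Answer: 44963/2981991122 ≈ 1.5078e-5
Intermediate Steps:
n(N) = (5 + N)*(7 + N)
y(w) = w²
1/(66321 + 1/(y(n(-10)) + G)) = 1/(66321 + 1/((35 + (-10)² + 12*(-10))² - 45188)) = 1/(66321 + 1/((35 + 100 - 120)² - 45188)) = 1/(66321 + 1/(15² - 45188)) = 1/(66321 + 1/(225 - 45188)) = 1/(66321 + 1/(-44963)) = 1/(66321 - 1/44963) = 1/(2981991122/44963) = 44963/2981991122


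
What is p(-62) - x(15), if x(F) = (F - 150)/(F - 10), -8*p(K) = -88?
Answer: 38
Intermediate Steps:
p(K) = 11 (p(K) = -⅛*(-88) = 11)
x(F) = (-150 + F)/(-10 + F)
p(-62) - x(15) = 11 - (-150 + 15)/(-10 + 15) = 11 - (-135)/5 = 11 - 1*(-27) = 11 + 27 = 38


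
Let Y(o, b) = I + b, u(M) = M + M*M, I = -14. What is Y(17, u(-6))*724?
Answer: 11584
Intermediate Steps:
u(M) = M + M²
Y(o, b) = -14 + b
Y(17, u(-6))*724 = (-14 - 6*(1 - 6))*724 = (-14 - 6*(-5))*724 = (-14 + 30)*724 = 16*724 = 11584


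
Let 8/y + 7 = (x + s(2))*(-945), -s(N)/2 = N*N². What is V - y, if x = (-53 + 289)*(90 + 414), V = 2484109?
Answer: 279181476207411/112386967 ≈ 2.4841e+6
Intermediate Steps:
s(N) = -2*N³ (s(N) = -2*N*N² = -2*N³)
x = 118944 (x = 236*504 = 118944)
y = -8/112386967 (y = 8/(-7 + (118944 - 2*2³)*(-945)) = 8/(-7 + (118944 - 2*8)*(-945)) = 8/(-7 + (118944 - 16)*(-945)) = 8/(-7 + 118928*(-945)) = 8/(-7 - 112386960) = 8/(-112386967) = 8*(-1/112386967) = -8/112386967 ≈ -7.1183e-8)
V - y = 2484109 - 1*(-8/112386967) = 2484109 + 8/112386967 = 279181476207411/112386967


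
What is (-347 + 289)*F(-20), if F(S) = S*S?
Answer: -23200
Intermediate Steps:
F(S) = S²
(-347 + 289)*F(-20) = (-347 + 289)*(-20)² = -58*400 = -23200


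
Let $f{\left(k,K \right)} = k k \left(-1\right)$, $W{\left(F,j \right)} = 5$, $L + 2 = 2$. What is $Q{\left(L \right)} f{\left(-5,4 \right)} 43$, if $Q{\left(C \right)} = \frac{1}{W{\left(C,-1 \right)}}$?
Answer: $-215$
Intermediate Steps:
$L = 0$ ($L = -2 + 2 = 0$)
$Q{\left(C \right)} = \frac{1}{5}$
$f{\left(k,K \right)} = - k^{2}$ ($f{\left(k,K \right)} = k^{2} \left(-1\right) = - k^{2}$)
$Q{\left(L \right)} f{\left(-5,4 \right)} 43 = \frac{\left(-1\right) \left(-5\right)^{2}}{5} \cdot 43 = \frac{\left(-1\right) 25}{5} \cdot 43 = \frac{1}{5} \left(-25\right) 43 = \left(-5\right) 43 = -215$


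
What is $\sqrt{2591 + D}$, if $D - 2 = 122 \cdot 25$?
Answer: $3 \sqrt{627} \approx 75.12$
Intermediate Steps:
$D = 3052$ ($D = 2 + 122 \cdot 25 = 2 + 3050 = 3052$)
$\sqrt{2591 + D} = \sqrt{2591 + 3052} = \sqrt{5643} = 3 \sqrt{627}$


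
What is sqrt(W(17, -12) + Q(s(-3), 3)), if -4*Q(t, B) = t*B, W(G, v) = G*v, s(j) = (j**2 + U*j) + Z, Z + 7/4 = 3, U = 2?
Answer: I*sqrt(3315)/4 ≈ 14.394*I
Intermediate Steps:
Z = 5/4 (Z = -7/4 + 3 = 5/4 ≈ 1.2500)
s(j) = 5/4 + j**2 + 2*j (s(j) = (j**2 + 2*j) + 5/4 = 5/4 + j**2 + 2*j)
Q(t, B) = -B*t/4 (Q(t, B) = -t*B/4 = -B*t/4)
sqrt(W(17, -12) + Q(s(-3), 3)) = sqrt(17*(-12) - 1/4*3*(5/4 + (-3)**2 + 2*(-3))) = sqrt(-204 - 1/4*3*(5/4 + 9 - 6)) = sqrt(-204 - 1/4*3*17/4) = sqrt(-204 - 51/16) = sqrt(-3315/16) = I*sqrt(3315)/4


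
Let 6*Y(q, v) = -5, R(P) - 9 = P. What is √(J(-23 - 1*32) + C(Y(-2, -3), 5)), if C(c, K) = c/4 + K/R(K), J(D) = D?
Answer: I*√387030/84 ≈ 7.4062*I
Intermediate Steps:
R(P) = 9 + P
Y(q, v) = -⅚ (Y(q, v) = (⅙)*(-5) = -⅚)
C(c, K) = c/4 + K/(9 + K)
√(J(-23 - 1*32) + C(Y(-2, -3), 5)) = √((-23 - 1*32) + (5 + (¼)*(-⅚)*(9 + 5))/(9 + 5)) = √((-23 - 32) + (5 + (¼)*(-⅚)*14)/14) = √(-55 + (5 - 35/12)/14) = √(-55 + (1/14)*(25/12)) = √(-55 + 25/168) = √(-9215/168) = I*√387030/84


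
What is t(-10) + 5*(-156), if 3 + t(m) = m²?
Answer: -683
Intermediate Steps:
t(m) = -3 + m²
t(-10) + 5*(-156) = (-3 + (-10)²) + 5*(-156) = (-3 + 100) - 780 = 97 - 780 = -683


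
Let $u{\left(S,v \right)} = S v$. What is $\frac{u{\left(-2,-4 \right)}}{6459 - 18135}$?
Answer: $- \frac{2}{2919} \approx -0.00068517$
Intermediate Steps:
$\frac{u{\left(-2,-4 \right)}}{6459 - 18135} = \frac{\left(-2\right) \left(-4\right)}{6459 - 18135} = \frac{1}{-11676} \cdot 8 = \left(- \frac{1}{11676}\right) 8 = - \frac{2}{2919}$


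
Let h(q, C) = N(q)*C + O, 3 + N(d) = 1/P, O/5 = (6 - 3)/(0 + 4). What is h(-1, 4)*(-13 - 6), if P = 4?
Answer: 551/4 ≈ 137.75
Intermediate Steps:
O = 15/4 (O = 5*((6 - 3)/(0 + 4)) = 5*(3/4) = 15/4 ≈ 3.7500)
N(d) = -11/4 (N(d) = -3 + 1/4 = -11/4)
h(q, C) = 15/4 - 11*C/4 (h(q, C) = -11*C/4 + 15/4 = 15/4 - 11*C/4)
h(-1, 4)*(-13 - 6) = (15/4 - 11/4*4)*(-13 - 6) = (15/4 - 11)*(-19) = -29/4*(-19) = 551/4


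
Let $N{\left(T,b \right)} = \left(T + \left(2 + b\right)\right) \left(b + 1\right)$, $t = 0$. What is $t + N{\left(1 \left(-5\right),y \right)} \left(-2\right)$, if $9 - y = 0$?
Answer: $-120$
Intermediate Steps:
$y = 9$ ($y = 9 - 0 = 9 + 0 = 9$)
$N{\left(T,b \right)} = \left(1 + b\right) \left(2 + T + b\right)$ ($N{\left(T,b \right)} = \left(2 + T + b\right) \left(1 + b\right) = \left(1 + b\right) \left(2 + T + b\right)$)
$t + N{\left(1 \left(-5\right),y \right)} \left(-2\right) = 0 + \left(2 + 1 \left(-5\right) + 9^{2} + 3 \cdot 9 + 1 \left(-5\right) 9\right) \left(-2\right) = 0 + \left(2 - 5 + 81 + 27 - 45\right) \left(-2\right) = 0 + 60 \left(-2\right) = 0 - 120 = -120$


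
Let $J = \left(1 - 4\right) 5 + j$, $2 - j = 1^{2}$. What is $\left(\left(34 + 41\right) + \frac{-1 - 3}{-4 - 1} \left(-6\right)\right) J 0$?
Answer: $0$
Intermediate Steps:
$j = 1$ ($j = 2 - 1^{2} = 2 - 1 = 1$)
$J = -14$ ($J = \left(1 - 4\right) 5 + 1 = \left(-3\right) 5 + 1 = -15 + 1 = -14$)
$\left(\left(34 + 41\right) + \frac{-1 - 3}{-4 - 1} \left(-6\right)\right) J 0 = \left(\left(34 + 41\right) + \frac{-1 - 3}{-4 - 1} \left(-6\right)\right) \left(\left(-14\right) 0\right) = \left(75 + - \frac{4}{-5} \left(-6\right)\right) 0 = \left(75 + \left(-4\right) \left(- \frac{1}{5}\right) \left(-6\right)\right) 0 = \left(75 + \frac{4}{5} \left(-6\right)\right) 0 = \left(75 - \frac{24}{5}\right) 0 = \frac{351}{5} \cdot 0 = 0$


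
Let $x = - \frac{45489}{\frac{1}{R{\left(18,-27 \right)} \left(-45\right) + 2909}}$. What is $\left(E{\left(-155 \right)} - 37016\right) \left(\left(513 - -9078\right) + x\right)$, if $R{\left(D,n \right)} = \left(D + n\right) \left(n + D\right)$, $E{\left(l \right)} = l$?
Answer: $-1244838018645$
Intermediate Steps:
$R{\left(D,n \right)} = \left(D + n\right)^{2}$ ($R{\left(D,n \right)} = \left(D + n\right) \left(D + n\right) = \left(D + n\right)^{2}$)
$x = 33479904$ ($x = - \frac{45489}{\frac{1}{\left(18 - 27\right)^{2} \left(-45\right) + 2909}} = - \frac{45489}{\frac{1}{\left(-9\right)^{2} \left(-45\right) + 2909}} = - \frac{45489}{\frac{1}{81 \left(-45\right) + 2909}} = - \frac{45489}{\frac{1}{-3645 + 2909}} = - \frac{45489}{\frac{1}{-736}} = - \frac{45489}{- \frac{1}{736}} = \left(-45489\right) \left(-736\right) = 33479904$)
$\left(E{\left(-155 \right)} - 37016\right) \left(\left(513 - -9078\right) + x\right) = \left(-155 - 37016\right) \left(\left(513 - -9078\right) + 33479904\right) = - 37171 \left(\left(513 + 9078\right) + 33479904\right) = - 37171 \left(9591 + 33479904\right) = \left(-37171\right) 33489495 = -1244838018645$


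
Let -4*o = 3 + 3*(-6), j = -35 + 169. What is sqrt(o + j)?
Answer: sqrt(551)/2 ≈ 11.737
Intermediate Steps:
j = 134
o = 15/4 (o = -(3 + 3*(-6))/4 = -(3 - 18)/4 = -1/4*(-15) = 15/4 ≈ 3.7500)
sqrt(o + j) = sqrt(15/4 + 134) = sqrt(551/4) = sqrt(551)/2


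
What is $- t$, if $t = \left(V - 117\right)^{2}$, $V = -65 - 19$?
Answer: $-40401$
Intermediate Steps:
$V = -84$ ($V = -65 - 19 = -84$)
$t = 40401$ ($t = \left(-84 - 117\right)^{2} = \left(-201\right)^{2} = 40401$)
$- t = \left(-1\right) 40401 = -40401$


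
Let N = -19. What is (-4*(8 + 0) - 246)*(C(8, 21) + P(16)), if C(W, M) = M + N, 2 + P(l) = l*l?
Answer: -71168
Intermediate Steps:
P(l) = -2 + l² (P(l) = -2 + l*l = -2 + l²)
C(W, M) = -19 + M (C(W, M) = M - 19 = -19 + M)
(-4*(8 + 0) - 246)*(C(8, 21) + P(16)) = (-4*(8 + 0) - 246)*((-19 + 21) + (-2 + 16²)) = (-4*8 - 246)*(2 + (-2 + 256)) = (-32 - 246)*(2 + 254) = -278*256 = -71168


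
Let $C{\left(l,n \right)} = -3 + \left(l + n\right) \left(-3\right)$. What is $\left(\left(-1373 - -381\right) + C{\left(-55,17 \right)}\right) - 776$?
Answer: $-1657$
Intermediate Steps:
$C{\left(l,n \right)} = -3 - 3 l - 3 n$ ($C{\left(l,n \right)} = -3 - \left(3 l + 3 n\right) = -3 - 3 l - 3 n$)
$\left(\left(-1373 - -381\right) + C{\left(-55,17 \right)}\right) - 776 = \left(\left(-1373 - -381\right) - -111\right) - 776 = \left(\left(-1373 + 381\right) - -111\right) - 776 = \left(-992 + 111\right) - 776 = -881 - 776 = -1657$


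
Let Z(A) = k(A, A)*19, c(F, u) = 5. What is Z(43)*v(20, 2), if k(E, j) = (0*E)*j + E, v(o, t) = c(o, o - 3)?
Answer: 4085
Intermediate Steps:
v(o, t) = 5
k(E, j) = E (k(E, j) = 0*j + E = 0 + E = E)
Z(A) = 19*A (Z(A) = A*19 = 19*A)
Z(43)*v(20, 2) = (19*43)*5 = 817*5 = 4085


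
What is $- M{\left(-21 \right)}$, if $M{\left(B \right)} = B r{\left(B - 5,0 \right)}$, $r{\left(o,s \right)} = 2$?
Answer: $42$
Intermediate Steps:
$M{\left(B \right)} = 2 B$ ($M{\left(B \right)} = B 2 = 2 B$)
$- M{\left(-21 \right)} = - 2 \left(-21\right) = \left(-1\right) \left(-42\right) = 42$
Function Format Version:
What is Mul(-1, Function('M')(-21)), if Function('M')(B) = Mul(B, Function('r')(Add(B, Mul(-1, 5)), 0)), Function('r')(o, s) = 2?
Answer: 42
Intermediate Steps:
Function('M')(B) = Mul(2, B) (Function('M')(B) = Mul(B, 2) = Mul(2, B))
Mul(-1, Function('M')(-21)) = Mul(-1, Mul(2, -21)) = Mul(-1, -42) = 42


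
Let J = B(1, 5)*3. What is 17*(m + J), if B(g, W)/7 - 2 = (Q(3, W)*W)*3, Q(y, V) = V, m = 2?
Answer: 27523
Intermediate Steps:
B(g, W) = 14 + 21*W² (B(g, W) = 14 + 7*((W*W)*3) = 14 + 7*(W²*3) = 14 + 7*(3*W²) = 14 + 21*W²)
J = 1617 (J = (14 + 21*5²)*3 = (14 + 21*25)*3 = (14 + 525)*3 = 539*3 = 1617)
17*(m + J) = 17*(2 + 1617) = 17*1619 = 27523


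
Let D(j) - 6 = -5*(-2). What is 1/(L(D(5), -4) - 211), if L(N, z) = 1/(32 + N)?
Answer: -48/10127 ≈ -0.0047398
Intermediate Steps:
D(j) = 16 (D(j) = 6 - 5*(-2) = 6 + 10 = 16)
1/(L(D(5), -4) - 211) = 1/(1/(32 + 16) - 211) = 1/(1/48 - 211) = 1/(-10127/48) = -48/10127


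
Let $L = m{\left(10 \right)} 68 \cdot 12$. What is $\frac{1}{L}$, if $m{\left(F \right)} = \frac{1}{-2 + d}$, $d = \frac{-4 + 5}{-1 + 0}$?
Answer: $- \frac{1}{272} \approx -0.0036765$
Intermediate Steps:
$d = -1$ ($d = 1 \frac{1}{-1} = 1 \left(-1\right) = -1$)
$m{\left(F \right)} = - \frac{1}{3}$ ($m{\left(F \right)} = \frac{1}{-2 - 1} = \frac{1}{-3} = - \frac{1}{3}$)
$L = -272$ ($L = \left(- \frac{1}{3}\right) 68 \cdot 12 = \left(- \frac{68}{3}\right) 12 = -272$)
$\frac{1}{L} = \frac{1}{-272} = - \frac{1}{272}$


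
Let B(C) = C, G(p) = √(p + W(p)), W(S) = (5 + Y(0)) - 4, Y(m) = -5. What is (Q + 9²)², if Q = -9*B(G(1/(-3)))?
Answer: 6210 - 486*I*√39 ≈ 6210.0 - 3035.1*I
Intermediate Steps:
W(S) = -4 (W(S) = (5 - 5) - 4 = 0 - 4 = -4)
G(p) = √(-4 + p) (G(p) = √(p - 4) = √(-4 + p))
Q = -3*I*√39 (Q = -9*√(-4 + 1/(-3)) = -9*√(-4 + 1*(-⅓)) = -9*√(-4 - ⅓) = -3*I*√39 ≈ -18.735*I)
(Q + 9²)² = (-3*I*√39 + 9²)² = (-3*I*√39 + 81)² = (81 - 3*I*√39)²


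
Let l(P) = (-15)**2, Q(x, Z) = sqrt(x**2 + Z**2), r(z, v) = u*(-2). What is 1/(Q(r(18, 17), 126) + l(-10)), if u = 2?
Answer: 225/34733 - 2*sqrt(3973)/34733 ≈ 0.0028485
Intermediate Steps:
r(z, v) = -4 (r(z, v) = 2*(-2) = -4)
Q(x, Z) = sqrt(Z**2 + x**2)
l(P) = 225
1/(Q(r(18, 17), 126) + l(-10)) = 1/(sqrt(126**2 + (-4)**2) + 225) = 1/(sqrt(15876 + 16) + 225) = 1/(sqrt(15892) + 225) = 1/(2*sqrt(3973) + 225) = 1/(225 + 2*sqrt(3973))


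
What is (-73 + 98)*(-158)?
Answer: -3950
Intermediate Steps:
(-73 + 98)*(-158) = 25*(-158) = -3950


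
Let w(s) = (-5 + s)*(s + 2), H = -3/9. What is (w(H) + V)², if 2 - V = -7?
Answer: 1/81 ≈ 0.012346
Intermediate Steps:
V = 9 (V = 2 - 1*(-7) = 2 + 7 = 9)
H = -⅓ (H = -3*⅑ = -⅓ ≈ -0.33333)
w(s) = (-5 + s)*(2 + s)
(w(H) + V)² = ((-10 + (-⅓)² - 3*(-⅓)) + 9)² = ((-10 + ⅑ + 1) + 9)² = (-80/9 + 9)² = (⅑)² = 1/81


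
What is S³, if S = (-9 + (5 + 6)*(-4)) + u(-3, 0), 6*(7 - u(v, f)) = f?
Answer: -97336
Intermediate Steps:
u(v, f) = 7 - f/6
S = -46 (S = (-9 + (5 + 6)*(-4)) + (7 - ⅙*0) = (-9 + 11*(-4)) + (7 + 0) = (-9 - 44) + 7 = -53 + 7 = -46)
S³ = (-46)³ = -97336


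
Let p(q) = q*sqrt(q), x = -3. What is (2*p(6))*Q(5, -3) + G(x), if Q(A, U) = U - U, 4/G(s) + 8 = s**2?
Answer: 4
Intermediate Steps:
G(s) = 4/(-8 + s**2)
Q(A, U) = 0
p(q) = q**(3/2)
(2*p(6))*Q(5, -3) + G(x) = (2*6**(3/2))*0 + 4/(-8 + (-3)**2) = (2*(6*sqrt(6)))*0 + 4/(-8 + 9) = (12*sqrt(6))*0 + 4/1 = 0 + 4*1 = 0 + 4 = 4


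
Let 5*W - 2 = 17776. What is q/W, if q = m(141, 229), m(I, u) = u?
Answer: 1145/17778 ≈ 0.064405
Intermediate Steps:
W = 17778/5 (W = ⅖ + (⅕)*17776 = ⅖ + 17776/5 = 17778/5 ≈ 3555.6)
q = 229
q/W = 229/(17778/5) = 229*(5/17778) = 1145/17778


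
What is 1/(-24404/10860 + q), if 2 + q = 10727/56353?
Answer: -152998395/620682638 ≈ -0.24650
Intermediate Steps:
q = -101979/56353 (q = -2 + 10727/56353 = -101979/56353 ≈ -1.8096)
1/(-24404/10860 + q) = 1/(-24404/10860 - 101979/56353) = 1/(-24404*1/10860 - 101979/56353) = 1/(-6101/2715 - 101979/56353) = 1/(-620682638/152998395) = -152998395/620682638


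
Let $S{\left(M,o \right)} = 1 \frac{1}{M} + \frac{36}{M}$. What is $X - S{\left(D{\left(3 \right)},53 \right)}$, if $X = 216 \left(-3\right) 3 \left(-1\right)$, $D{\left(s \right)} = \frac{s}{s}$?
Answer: $1907$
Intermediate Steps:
$D{\left(s \right)} = 1$
$S{\left(M,o \right)} = \frac{37}{M}$ ($S{\left(M,o \right)} = \frac{1}{M} + \frac{36}{M} = \frac{37}{M}$)
$X = 1944$ ($X = 216 \left(\left(-9\right) \left(-1\right)\right) = 216 \cdot 9 = 1944$)
$X - S{\left(D{\left(3 \right)},53 \right)} = 1944 - \frac{37}{1} = 1944 - 37 \cdot 1 = 1944 - 37 = 1907$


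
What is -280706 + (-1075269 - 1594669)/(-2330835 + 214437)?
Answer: -297041473525/1058199 ≈ -2.8070e+5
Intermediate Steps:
-280706 + (-1075269 - 1594669)/(-2330835 + 214437) = -280706 - 2669938/(-2116398) = -280706 - 2669938*(-1/2116398) = -280706 + 1334969/1058199 = -297041473525/1058199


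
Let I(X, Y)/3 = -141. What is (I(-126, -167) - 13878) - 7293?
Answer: -21594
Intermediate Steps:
I(X, Y) = -423 (I(X, Y) = 3*(-141) = -423)
(I(-126, -167) - 13878) - 7293 = (-423 - 13878) - 7293 = -14301 - 7293 = -21594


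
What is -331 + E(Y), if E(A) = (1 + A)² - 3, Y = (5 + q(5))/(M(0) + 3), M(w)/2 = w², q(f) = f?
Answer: -2837/9 ≈ -315.22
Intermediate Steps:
M(w) = 2*w²
Y = 10/3 (Y = (5 + 5)/(2*0² + 3) = 10/(2*0 + 3) = 10/(0 + 3) = 10/3 ≈ 3.3333)
E(A) = -3 + (1 + A)²
-331 + E(Y) = -331 + (-3 + (1 + 10/3)²) = -331 + (-3 + (13/3)²) = -331 + (-3 + 169/9) = -331 + 142/9 = -2837/9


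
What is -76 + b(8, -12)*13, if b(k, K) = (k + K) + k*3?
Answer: 184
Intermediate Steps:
b(k, K) = K + 4*k (b(k, K) = (K + k) + 3*k = K + 4*k)
-76 + b(8, -12)*13 = -76 + (-12 + 4*8)*13 = -76 + (-12 + 32)*13 = -76 + 20*13 = -76 + 260 = 184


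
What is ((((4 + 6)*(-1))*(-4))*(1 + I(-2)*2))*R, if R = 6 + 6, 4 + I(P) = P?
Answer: -5280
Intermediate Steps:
I(P) = -4 + P
R = 12
((((4 + 6)*(-1))*(-4))*(1 + I(-2)*2))*R = ((((4 + 6)*(-1))*(-4))*(1 + (-4 - 2)*2))*12 = (((10*(-1))*(-4))*(1 - 6*2))*12 = ((-10*(-4))*(1 - 12))*12 = (40*(-11))*12 = -440*12 = -5280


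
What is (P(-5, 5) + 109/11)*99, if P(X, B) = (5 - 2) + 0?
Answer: 1278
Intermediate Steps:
P(X, B) = 3 (P(X, B) = 3 + 0 = 3)
(P(-5, 5) + 109/11)*99 = (3 + 109/11)*99 = (142/11)*99 = 1278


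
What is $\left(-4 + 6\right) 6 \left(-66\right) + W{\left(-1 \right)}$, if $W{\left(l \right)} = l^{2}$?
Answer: $-791$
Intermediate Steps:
$\left(-4 + 6\right) 6 \left(-66\right) + W{\left(-1 \right)} = \left(-4 + 6\right) 6 \left(-66\right) + \left(-1\right)^{2} = 2 \cdot 6 \left(-66\right) + 1 = 12 \left(-66\right) + 1 = -792 + 1 = -791$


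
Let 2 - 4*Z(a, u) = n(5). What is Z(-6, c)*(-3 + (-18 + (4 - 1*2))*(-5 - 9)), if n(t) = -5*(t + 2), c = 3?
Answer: 8177/4 ≈ 2044.3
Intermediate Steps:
n(t) = -10 - 5*t (n(t) = -5*(2 + t) = -10 - 5*t)
Z(a, u) = 37/4 (Z(a, u) = ½ - (-10 - 5*5)/4 = ½ - (-10 - 25)/4 = ½ - ¼*(-35) = ½ + 35/4 = 37/4)
Z(-6, c)*(-3 + (-18 + (4 - 1*2))*(-5 - 9)) = 37*(-3 + (-18 + (4 - 1*2))*(-5 - 9))/4 = 37*(-3 + (-18 + (4 - 2))*(-14))/4 = 37*(-3 + (-18 + 2)*(-14))/4 = 37*(-3 - 16*(-14))/4 = 37*(-3 + 224)/4 = (37/4)*221 = 8177/4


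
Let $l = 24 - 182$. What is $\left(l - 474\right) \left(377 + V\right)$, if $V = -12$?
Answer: $-230680$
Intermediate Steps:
$l = -158$ ($l = 24 - 182 = -158$)
$\left(l - 474\right) \left(377 + V\right) = \left(-158 - 474\right) \left(377 - 12\right) = \left(-632\right) 365 = -230680$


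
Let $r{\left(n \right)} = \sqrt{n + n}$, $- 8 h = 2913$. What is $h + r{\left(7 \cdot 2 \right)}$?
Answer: $- \frac{2913}{8} + 2 \sqrt{7} \approx -358.83$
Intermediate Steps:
$h = - \frac{2913}{8}$ ($h = \left(- \frac{1}{8}\right) 2913 = - \frac{2913}{8} \approx -364.13$)
$r{\left(n \right)} = \sqrt{2} \sqrt{n}$ ($r{\left(n \right)} = \sqrt{2 n} = \sqrt{2} \sqrt{n}$)
$h + r{\left(7 \cdot 2 \right)} = - \frac{2913}{8} + \sqrt{2} \sqrt{7 \cdot 2} = - \frac{2913}{8} + \sqrt{2} \sqrt{14} = - \frac{2913}{8} + 2 \sqrt{7}$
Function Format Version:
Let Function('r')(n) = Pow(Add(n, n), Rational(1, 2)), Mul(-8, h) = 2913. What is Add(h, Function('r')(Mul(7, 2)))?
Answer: Add(Rational(-2913, 8), Mul(2, Pow(7, Rational(1, 2)))) ≈ -358.83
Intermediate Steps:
h = Rational(-2913, 8) (h = Mul(Rational(-1, 8), 2913) = Rational(-2913, 8) ≈ -364.13)
Function('r')(n) = Mul(Pow(2, Rational(1, 2)), Pow(n, Rational(1, 2))) (Function('r')(n) = Pow(Mul(2, n), Rational(1, 2)) = Mul(Pow(2, Rational(1, 2)), Pow(n, Rational(1, 2))))
Add(h, Function('r')(Mul(7, 2))) = Add(Rational(-2913, 8), Mul(Pow(2, Rational(1, 2)), Pow(Mul(7, 2), Rational(1, 2)))) = Add(Rational(-2913, 8), Mul(Pow(2, Rational(1, 2)), Pow(14, Rational(1, 2)))) = Add(Rational(-2913, 8), Mul(2, Pow(7, Rational(1, 2))))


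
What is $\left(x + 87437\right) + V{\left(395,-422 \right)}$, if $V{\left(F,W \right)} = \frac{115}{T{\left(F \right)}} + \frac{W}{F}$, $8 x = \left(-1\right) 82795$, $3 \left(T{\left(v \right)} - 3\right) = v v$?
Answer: $\frac{19004436116923}{246533720} \approx 77087.0$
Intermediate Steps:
$T{\left(v \right)} = 3 + \frac{v^{2}}{3}$ ($T{\left(v \right)} = 3 + \frac{v v}{3} = 3 + \frac{v^{2}}{3}$)
$x = - \frac{82795}{8}$ ($x = \frac{\left(-1\right) 82795}{8} = \frac{1}{8} \left(-82795\right) = - \frac{82795}{8} \approx -10349.0$)
$V{\left(F,W \right)} = \frac{115}{3 + \frac{F^{2}}{3}} + \frac{W}{F}$
$\left(x + 87437\right) + V{\left(395,-422 \right)} = \left(- \frac{82795}{8} + 87437\right) + \frac{345 \cdot 395 - 422 \left(9 + 395^{2}\right)}{395 \left(9 + 395^{2}\right)} = \frac{616701}{8} + \frac{136275 - 422 \left(9 + 156025\right)}{395 \left(9 + 156025\right)} = \frac{616701}{8} + \frac{136275 - 65846348}{395 \cdot 156034} = \frac{616701}{8} + \frac{1}{395} \cdot \frac{1}{156034} \left(136275 - 65846348\right) = \frac{616701}{8} + \frac{1}{395} \cdot \frac{1}{156034} \left(-65710073\right) = \frac{616701}{8} - \frac{65710073}{61633430} = \frac{19004436116923}{246533720}$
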